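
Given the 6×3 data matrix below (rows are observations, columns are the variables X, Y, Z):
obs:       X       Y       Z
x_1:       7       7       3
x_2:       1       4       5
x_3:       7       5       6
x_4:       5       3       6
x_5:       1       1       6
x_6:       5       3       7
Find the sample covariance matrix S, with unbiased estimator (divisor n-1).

Step 1 — column means:
  mean(X) = (7 + 1 + 7 + 5 + 1 + 5) / 6 = 26/6 = 4.3333
  mean(Y) = (7 + 4 + 5 + 3 + 1 + 3) / 6 = 23/6 = 3.8333
  mean(Z) = (3 + 5 + 6 + 6 + 6 + 7) / 6 = 33/6 = 5.5

Step 2 — sample covariance S[i,j] = (1/(n-1)) · Σ_k (x_{k,i} - mean_i) · (x_{k,j} - mean_j), with n-1 = 5.
  S[X,X] = ((2.6667)·(2.6667) + (-3.3333)·(-3.3333) + (2.6667)·(2.6667) + (0.6667)·(0.6667) + (-3.3333)·(-3.3333) + (0.6667)·(0.6667)) / 5 = 37.3333/5 = 7.4667
  S[X,Y] = ((2.6667)·(3.1667) + (-3.3333)·(0.1667) + (2.6667)·(1.1667) + (0.6667)·(-0.8333) + (-3.3333)·(-2.8333) + (0.6667)·(-0.8333)) / 5 = 19.3333/5 = 3.8667
  S[X,Z] = ((2.6667)·(-2.5) + (-3.3333)·(-0.5) + (2.6667)·(0.5) + (0.6667)·(0.5) + (-3.3333)·(0.5) + (0.6667)·(1.5)) / 5 = -4/5 = -0.8
  S[Y,Y] = ((3.1667)·(3.1667) + (0.1667)·(0.1667) + (1.1667)·(1.1667) + (-0.8333)·(-0.8333) + (-2.8333)·(-2.8333) + (-0.8333)·(-0.8333)) / 5 = 20.8333/5 = 4.1667
  S[Y,Z] = ((3.1667)·(-2.5) + (0.1667)·(-0.5) + (1.1667)·(0.5) + (-0.8333)·(0.5) + (-2.8333)·(0.5) + (-0.8333)·(1.5)) / 5 = -10.5/5 = -2.1
  S[Z,Z] = ((-2.5)·(-2.5) + (-0.5)·(-0.5) + (0.5)·(0.5) + (0.5)·(0.5) + (0.5)·(0.5) + (1.5)·(1.5)) / 5 = 9.5/5 = 1.9

S is symmetric (S[j,i] = S[i,j]). Assembling:

S = [[7.4667, 3.8667, -0.8],
 [3.8667, 4.1667, -2.1],
 [-0.8, -2.1, 1.9]]


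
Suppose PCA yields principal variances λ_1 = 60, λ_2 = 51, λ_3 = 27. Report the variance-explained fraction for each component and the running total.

Step 1 — total variance = trace(Sigma) = Σ λ_i = 60 + 51 + 27 = 138.

Step 2 — fraction explained by component i = λ_i / Σ λ:
  PC1: 60/138 = 0.4348
  PC2: 51/138 = 0.3696
  PC3: 27/138 = 0.1957

Step 3 — cumulative fraction after k components = (λ_1 + ... + λ_k) / Σ λ:
  k = 1: 60/138 = 0.4348
  k = 2: (60 + 51)/138 = 111/138 = 0.8043
  k = 3: (60 + 51 + 27)/138 = 138/138 = 1

Summary (fraction, with percent):

explained: PC1 0.4348 (43.48%), PC2 0.3696 (36.96%), PC3 0.1957 (19.57%);  cumulative: 0.4348, 0.8043, 1


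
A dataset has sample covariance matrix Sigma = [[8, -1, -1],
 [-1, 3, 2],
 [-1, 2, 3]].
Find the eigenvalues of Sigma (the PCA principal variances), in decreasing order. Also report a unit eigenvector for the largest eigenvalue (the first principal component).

Step 1 — characteristic polynomial p(λ) = det(λI - Sigma) = λ³ - tr·λ² + c_1·λ - det, where tr = trace, c_1 = sum of the principal 2×2 minors, det = det(Sigma):
  tr = 8 + 3 + 3 = 14,
  c_1 = (8·3 - (-1)²) + (8·3 - (-1)²) + (3·3 - (2)²) = 23 + 23 + 5 = 51,
  det = 8·(3·3 - (2)²) - (-1)·((-1)·3 - (2)·(-1)) + (-1)·((-1)·(2) - 3·(-1)) = 8·(5) - (-1)·(-1) + (-1)·(1) = 38.
  So p(λ) = λ³ - 14λ² + 51λ - 38.
Step 2 — look for an integer root (rational root theorem: any rational root is an integer divisor of 38). Testing λ = 1:
  p(1) = 1 - 14 + 51 - 38 = 0  ✓
  Dividing out (λ - 1): p(λ) = (λ - 1)(λ² - 13λ + 38).
Step 3 — remaining eigenvalues from the quadratic λ² - 13λ + 38 = 0:
  Δ = 13² - 4·38 = 169 - 152 = 17,  λ = (13 ± √17)/2 = (13 ± 4.1231)/2 ≈ 8.5616 or 4.4384.
  Sorted: λ_1 = 8.5616,  λ_2 = 4.4384,  λ_3 = 1  (check: sum = 14 = tr ✓).

Step 4 — unit eigenvector for λ_1 ≈ 8.5616: v spans the null space of (Sigma - λ_1 I), whose rows are
  r_1 = (-0.5616, -1, -1),  r_2 = (-1, -5.5616, 2),  r_3 = (-1, 2, -5.5616).
  v is orthogonal to every row, so take v ∝ r_1 × r_2 = ((-1)·(2) - (-1)·(-5.5616), (-1)·(-1) - (-0.5616)·(2), (-0.5616)·(-5.5616) - (-1)·(-1)) ≈ (-7.5616, 2.1231, 2.1231).
  Rescale (multiply by -1 so the first nonzero entry is positive): u = (7.5616, -2.1231, -2.1231).
  ||u|| = √((7.5616)² + (-2.1231)² + (-2.1231)²) = √(66.1922) ≈ 8.1359,  v_1 = u/||u|| ≈ (0.9294, -0.261, -0.261) (||v_1|| = 1).

λ_1 = 8.5616,  λ_2 = 4.4384,  λ_3 = 1;  v_1 ≈ (0.9294, -0.261, -0.261)


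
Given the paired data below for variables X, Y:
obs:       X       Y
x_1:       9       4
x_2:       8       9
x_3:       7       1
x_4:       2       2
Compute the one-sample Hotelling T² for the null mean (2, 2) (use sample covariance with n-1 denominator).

Step 1 — sample mean vector:
  mean(X) = (9 + 8 + 7 + 2) / 4 = 26/4 = 6.5
  mean(Y) = (4 + 9 + 1 + 2) / 4 = 16/4 = 4
  x̄ = (6.5, 4),  deviation x̄ - mu_0 = (6.5, 4) - (2, 2) = (4.5, 2).

Step 2 — sample covariance matrix, S[i,j] = (1/(n-1)) · Σ_k (x_{k,i} - mean_i) · (x_{k,j} - mean_j), divisor n-1 = 3:
  S[X,X] = ((2.5)·(2.5) + (1.5)·(1.5) + (0.5)·(0.5) + (-4.5)·(-4.5)) / 3 = 29/3 = 9.6667
  S[X,Y] = ((2.5)·(0) + (1.5)·(5) + (0.5)·(-3) + (-4.5)·(-2)) / 3 = 15/3 = 5
  S[Y,Y] = ((0)·(0) + (5)·(5) + (-3)·(-3) + (-2)·(-2)) / 3 = 38/3 = 12.6667
  S = [[9.6667, 5],
 [5, 12.6667]].

Step 3 — invert S. det(S) = 9.6667·12.6667 - (5)² = 97.4444.
  S^{-1} = (1/det) · [[d, -b], [-b, a]] = [[0.13, -0.0513],
 [-0.0513, 0.0992]].

Step 4 — quadratic form (x̄ - mu_0)^T · S^{-1} · (x̄ - mu_0):
  S^{-1} · (x̄ - mu_0) = (0.4823, -0.0325),
  (x̄ - mu_0)^T · [...] = (4.5)·(0.4823) + (2)·(-0.0325) = 2.1055.

Step 5 — scale by n: T² = 4 · 2.1055 = 8.4219.

T² ≈ 8.4219


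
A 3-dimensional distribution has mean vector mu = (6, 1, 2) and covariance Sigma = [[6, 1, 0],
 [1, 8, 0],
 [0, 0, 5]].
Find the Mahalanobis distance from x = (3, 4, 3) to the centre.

Step 1 — centre the observation: (x - mu) = (-3, 3, 1).

Step 2 — invert Sigma (cofactor / det for 3×3, or solve directly):
  Sigma^{-1} = [[0.1702, -0.0213, 0],
 [-0.0213, 0.1277, 0],
 [0, 0, 0.2]].

Step 3 — form the quadratic (x - mu)^T · Sigma^{-1} · (x - mu):
  Sigma^{-1} · (x - mu) = (-0.5745, 0.4468, 0.2).
  (x - mu)^T · [Sigma^{-1} · (x - mu)] = (-3)·(-0.5745) + (3)·(0.4468) + (1)·(0.2) = 3.2638.

Step 4 — take square root: d = √(3.2638) ≈ 1.8066.

d(x, mu) = √(3.2638) ≈ 1.8066


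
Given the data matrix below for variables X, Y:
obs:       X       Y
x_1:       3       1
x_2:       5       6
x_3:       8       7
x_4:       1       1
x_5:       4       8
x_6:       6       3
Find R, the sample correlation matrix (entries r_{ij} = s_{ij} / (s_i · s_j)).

Step 1 — column means:
  mean(X) = (3 + 5 + 8 + 1 + 4 + 6) / 6 = 27/6 = 4.5
  mean(Y) = (1 + 6 + 7 + 1 + 8 + 3) / 6 = 26/6 = 4.3333

Step 2 — sample variances and covariances s[i,j] = (1/(n-1)) · Σ_k (x_{k,i} - mean_i) · (x_{k,j} - mean_j), with n-1 = 5:
  s[X,X] = ((-1.5)·(-1.5) + (0.5)·(0.5) + (3.5)·(3.5) + (-3.5)·(-3.5) + (-0.5)·(-0.5) + (1.5)·(1.5)) / 5 = 29.5/5 = 5.9
  s[X,Y] = ((-1.5)·(-3.3333) + (0.5)·(1.6667) + (3.5)·(2.6667) + (-3.5)·(-3.3333) + (-0.5)·(3.6667) + (1.5)·(-1.3333)) / 5 = 23/5 = 4.6
  s[Y,Y] = ((-3.3333)·(-3.3333) + (1.6667)·(1.6667) + (2.6667)·(2.6667) + (-3.3333)·(-3.3333) + (3.6667)·(3.6667) + (-1.3333)·(-1.3333)) / 5 = 47.3333/5 = 9.4667
  Sample standard deviations s_i = √(s[i,i]):
  s(X) = √(5.9) = 2.429
  s(Y) = √(9.4667) = 3.0768

Step 3 — r_{ij} = s_{ij} / (s_i · s_j):
  r[X,X] = 1 (diagonal).
  r[X,Y] = 4.6 / (2.429 · 3.0768) = 4.6 / 7.4735 = 0.6155
  r[Y,Y] = 1 (diagonal).

R is symmetric with unit diagonal. Assembling:

R = [[1, 0.6155],
 [0.6155, 1]]


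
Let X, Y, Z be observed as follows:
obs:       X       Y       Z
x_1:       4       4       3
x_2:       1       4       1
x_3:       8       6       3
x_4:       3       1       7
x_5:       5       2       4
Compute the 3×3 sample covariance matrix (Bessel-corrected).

Step 1 — column means:
  mean(X) = (4 + 1 + 8 + 3 + 5) / 5 = 21/5 = 4.2
  mean(Y) = (4 + 4 + 6 + 1 + 2) / 5 = 17/5 = 3.4
  mean(Z) = (3 + 1 + 3 + 7 + 4) / 5 = 18/5 = 3.6

Step 2 — sample covariance S[i,j] = (1/(n-1)) · Σ_k (x_{k,i} - mean_i) · (x_{k,j} - mean_j), with n-1 = 4.
  S[X,X] = ((-0.2)·(-0.2) + (-3.2)·(-3.2) + (3.8)·(3.8) + (-1.2)·(-1.2) + (0.8)·(0.8)) / 4 = 26.8/4 = 6.7
  S[X,Y] = ((-0.2)·(0.6) + (-3.2)·(0.6) + (3.8)·(2.6) + (-1.2)·(-2.4) + (0.8)·(-1.4)) / 4 = 9.6/4 = 2.4
  S[X,Z] = ((-0.2)·(-0.6) + (-3.2)·(-2.6) + (3.8)·(-0.6) + (-1.2)·(3.4) + (0.8)·(0.4)) / 4 = 2.4/4 = 0.6
  S[Y,Y] = ((0.6)·(0.6) + (0.6)·(0.6) + (2.6)·(2.6) + (-2.4)·(-2.4) + (-1.4)·(-1.4)) / 4 = 15.2/4 = 3.8
  S[Y,Z] = ((0.6)·(-0.6) + (0.6)·(-2.6) + (2.6)·(-0.6) + (-2.4)·(3.4) + (-1.4)·(0.4)) / 4 = -12.2/4 = -3.05
  S[Z,Z] = ((-0.6)·(-0.6) + (-2.6)·(-2.6) + (-0.6)·(-0.6) + (3.4)·(3.4) + (0.4)·(0.4)) / 4 = 19.2/4 = 4.8

S is symmetric (S[j,i] = S[i,j]). Assembling:

S = [[6.7, 2.4, 0.6],
 [2.4, 3.8, -3.05],
 [0.6, -3.05, 4.8]]


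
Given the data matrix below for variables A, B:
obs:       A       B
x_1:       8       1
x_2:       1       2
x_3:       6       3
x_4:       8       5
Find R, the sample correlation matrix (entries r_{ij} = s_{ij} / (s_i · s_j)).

Step 1 — column means:
  mean(A) = (8 + 1 + 6 + 8) / 4 = 23/4 = 5.75
  mean(B) = (1 + 2 + 3 + 5) / 4 = 11/4 = 2.75

Step 2 — sample variances and covariances s[i,j] = (1/(n-1)) · Σ_k (x_{k,i} - mean_i) · (x_{k,j} - mean_j), with n-1 = 3:
  s[A,A] = ((2.25)·(2.25) + (-4.75)·(-4.75) + (0.25)·(0.25) + (2.25)·(2.25)) / 3 = 32.75/3 = 10.9167
  s[A,B] = ((2.25)·(-1.75) + (-4.75)·(-0.75) + (0.25)·(0.25) + (2.25)·(2.25)) / 3 = 4.75/3 = 1.5833
  s[B,B] = ((-1.75)·(-1.75) + (-0.75)·(-0.75) + (0.25)·(0.25) + (2.25)·(2.25)) / 3 = 8.75/3 = 2.9167
  Sample standard deviations s_i = √(s[i,i]):
  s(A) = √(10.9167) = 3.304
  s(B) = √(2.9167) = 1.7078

Step 3 — r_{ij} = s_{ij} / (s_i · s_j):
  r[A,A] = 1 (diagonal).
  r[A,B] = 1.5833 / (3.304 · 1.7078) = 1.5833 / 5.6427 = 0.2806
  r[B,B] = 1 (diagonal).

R is symmetric with unit diagonal. Assembling:

R = [[1, 0.2806],
 [0.2806, 1]]


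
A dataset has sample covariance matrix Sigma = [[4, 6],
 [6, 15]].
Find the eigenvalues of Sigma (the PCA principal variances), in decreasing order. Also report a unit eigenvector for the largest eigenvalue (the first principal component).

Step 1 — characteristic polynomial of 2×2 Sigma:
  det(Sigma - λI) = λ² - trace · λ + det = 0.
  trace = 4 + 15 = 19, det = 4·15 - (6)² = 24.
Step 2 — discriminant:
  Δ = trace² - 4·det = 361 - 96 = 265.
Step 3 — eigenvalues:
  λ = (trace ± √Δ)/2 = (19 ± 16.2788)/2,
  λ_1 = 17.6394,  λ_2 = 1.3606.

Step 4 — unit eigenvector for λ_1: solve (Sigma - λ_1 I)v = 0. First row:
  (4 - 17.6394)·v_x + (6)·v_y = 0, i.e. (-13.6394)·v_x + (6)·v_y = 0,
  so v ∝ (b, λ_1 - a) = (6, 13.6394) = u.
  ||u|| = √((6)² + (13.6394)²) = √(222.0335) ≈ 14.9008,
  v_1 = u/||u|| ≈ (0.4027, 0.9153) (||v_1|| = 1).

λ_1 = 17.6394,  λ_2 = 1.3606;  v_1 ≈ (0.4027, 0.9153)


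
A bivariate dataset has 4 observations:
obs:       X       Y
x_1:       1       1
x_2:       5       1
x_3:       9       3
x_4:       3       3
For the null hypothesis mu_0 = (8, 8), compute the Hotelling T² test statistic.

Step 1 — sample mean vector:
  mean(X) = (1 + 5 + 9 + 3) / 4 = 18/4 = 4.5
  mean(Y) = (1 + 1 + 3 + 3) / 4 = 8/4 = 2
  x̄ = (4.5, 2),  deviation x̄ - mu_0 = (4.5, 2) - (8, 8) = (-3.5, -6).

Step 2 — sample covariance matrix, S[i,j] = (1/(n-1)) · Σ_k (x_{k,i} - mean_i) · (x_{k,j} - mean_j), divisor n-1 = 3:
  S[X,X] = ((-3.5)·(-3.5) + (0.5)·(0.5) + (4.5)·(4.5) + (-1.5)·(-1.5)) / 3 = 35/3 = 11.6667
  S[X,Y] = ((-3.5)·(-1) + (0.5)·(-1) + (4.5)·(1) + (-1.5)·(1)) / 3 = 6/3 = 2
  S[Y,Y] = ((-1)·(-1) + (-1)·(-1) + (1)·(1) + (1)·(1)) / 3 = 4/3 = 1.3333
  S = [[11.6667, 2],
 [2, 1.3333]].

Step 3 — invert S. det(S) = 11.6667·1.3333 - (2)² = 11.5556.
  S^{-1} = (1/det) · [[d, -b], [-b, a]] = [[0.1154, -0.1731],
 [-0.1731, 1.0096]].

Step 4 — quadratic form (x̄ - mu_0)^T · S^{-1} · (x̄ - mu_0):
  S^{-1} · (x̄ - mu_0) = (0.6346, -5.4519),
  (x̄ - mu_0)^T · [...] = (-3.5)·(0.6346) + (-6)·(-5.4519) = 30.4904.

Step 5 — scale by n: T² = 4 · 30.4904 = 121.9615.

T² ≈ 121.9615


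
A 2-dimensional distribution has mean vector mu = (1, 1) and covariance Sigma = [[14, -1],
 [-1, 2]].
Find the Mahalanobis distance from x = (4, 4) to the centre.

Step 1 — centre the observation: (x - mu) = (3, 3).

Step 2 — invert Sigma. det(Sigma) = 14·2 - (-1)² = 27.
  Sigma^{-1} = (1/det) · [[d, -b], [-b, a]] = [[0.0741, 0.037],
 [0.037, 0.5185]].

Step 3 — form the quadratic (x - mu)^T · Sigma^{-1} · (x - mu):
  Sigma^{-1} · (x - mu) = (0.3333, 1.6667).
  (x - mu)^T · [Sigma^{-1} · (x - mu)] = (3)·(0.3333) + (3)·(1.6667) = 6.

Step 4 — take square root: d = √(6) ≈ 2.4495.

d(x, mu) = √(6) ≈ 2.4495


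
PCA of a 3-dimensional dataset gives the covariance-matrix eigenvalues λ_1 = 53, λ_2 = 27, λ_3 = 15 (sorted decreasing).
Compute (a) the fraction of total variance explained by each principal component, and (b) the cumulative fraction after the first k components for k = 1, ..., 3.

Step 1 — total variance = trace(Sigma) = Σ λ_i = 53 + 27 + 15 = 95.

Step 2 — fraction explained by component i = λ_i / Σ λ:
  PC1: 53/95 = 0.5579
  PC2: 27/95 = 0.2842
  PC3: 15/95 = 0.1579

Step 3 — cumulative fraction after k components = (λ_1 + ... + λ_k) / Σ λ:
  k = 1: 53/95 = 0.5579
  k = 2: (53 + 27)/95 = 80/95 = 0.8421
  k = 3: (53 + 27 + 15)/95 = 95/95 = 1

Summary (fraction, with percent):

explained: PC1 0.5579 (55.79%), PC2 0.2842 (28.42%), PC3 0.1579 (15.79%);  cumulative: 0.5579, 0.8421, 1


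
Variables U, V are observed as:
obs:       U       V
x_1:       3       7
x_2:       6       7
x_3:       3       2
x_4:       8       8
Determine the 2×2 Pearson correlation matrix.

Step 1 — column means:
  mean(U) = (3 + 6 + 3 + 8) / 4 = 20/4 = 5
  mean(V) = (7 + 7 + 2 + 8) / 4 = 24/4 = 6

Step 2 — sample variances and covariances s[i,j] = (1/(n-1)) · Σ_k (x_{k,i} - mean_i) · (x_{k,j} - mean_j), with n-1 = 3:
  s[U,U] = ((-2)·(-2) + (1)·(1) + (-2)·(-2) + (3)·(3)) / 3 = 18/3 = 6
  s[U,V] = ((-2)·(1) + (1)·(1) + (-2)·(-4) + (3)·(2)) / 3 = 13/3 = 4.3333
  s[V,V] = ((1)·(1) + (1)·(1) + (-4)·(-4) + (2)·(2)) / 3 = 22/3 = 7.3333
  Sample standard deviations s_i = √(s[i,i]):
  s(U) = √(6) = 2.4495
  s(V) = √(7.3333) = 2.708

Step 3 — r_{ij} = s_{ij} / (s_i · s_j):
  r[U,U] = 1 (diagonal).
  r[U,V] = 4.3333 / (2.4495 · 2.708) = 4.3333 / 6.6332 = 0.6533
  r[V,V] = 1 (diagonal).

R is symmetric with unit diagonal. Assembling:

R = [[1, 0.6533],
 [0.6533, 1]]


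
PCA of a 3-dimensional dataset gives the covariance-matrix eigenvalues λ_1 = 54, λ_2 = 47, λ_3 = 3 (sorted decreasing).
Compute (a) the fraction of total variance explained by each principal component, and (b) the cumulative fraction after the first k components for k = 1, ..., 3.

Step 1 — total variance = trace(Sigma) = Σ λ_i = 54 + 47 + 3 = 104.

Step 2 — fraction explained by component i = λ_i / Σ λ:
  PC1: 54/104 = 0.5192
  PC2: 47/104 = 0.4519
  PC3: 3/104 = 0.0288

Step 3 — cumulative fraction after k components = (λ_1 + ... + λ_k) / Σ λ:
  k = 1: 54/104 = 0.5192
  k = 2: (54 + 47)/104 = 101/104 = 0.9712
  k = 3: (54 + 47 + 3)/104 = 104/104 = 1

Summary (fraction, with percent):

explained: PC1 0.5192 (51.92%), PC2 0.4519 (45.19%), PC3 0.0288 (2.88%);  cumulative: 0.5192, 0.9712, 1


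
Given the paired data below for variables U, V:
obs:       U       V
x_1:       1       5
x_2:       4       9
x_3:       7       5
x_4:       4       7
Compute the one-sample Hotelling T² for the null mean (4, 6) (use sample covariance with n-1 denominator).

Step 1 — sample mean vector:
  mean(U) = (1 + 4 + 7 + 4) / 4 = 16/4 = 4
  mean(V) = (5 + 9 + 5 + 7) / 4 = 26/4 = 6.5
  x̄ = (4, 6.5),  deviation x̄ - mu_0 = (4, 6.5) - (4, 6) = (0, 0.5).

Step 2 — sample covariance matrix, S[i,j] = (1/(n-1)) · Σ_k (x_{k,i} - mean_i) · (x_{k,j} - mean_j), divisor n-1 = 3:
  S[U,U] = ((-3)·(-3) + (0)·(0) + (3)·(3) + (0)·(0)) / 3 = 18/3 = 6
  S[U,V] = ((-3)·(-1.5) + (0)·(2.5) + (3)·(-1.5) + (0)·(0.5)) / 3 = 0/3 = 0
  S[V,V] = ((-1.5)·(-1.5) + (2.5)·(2.5) + (-1.5)·(-1.5) + (0.5)·(0.5)) / 3 = 11/3 = 3.6667
  S = [[6, 0],
 [0, 3.6667]].

Step 3 — invert S. det(S) = 6·3.6667 - (0)² = 22.
  S^{-1} = (1/det) · [[d, -b], [-b, a]] = [[0.1667, 0],
 [0, 0.2727]].

Step 4 — quadratic form (x̄ - mu_0)^T · S^{-1} · (x̄ - mu_0):
  S^{-1} · (x̄ - mu_0) = (0, 0.1364),
  (x̄ - mu_0)^T · [...] = (0)·(0) + (0.5)·(0.1364) = 0.0682.

Step 5 — scale by n: T² = 4 · 0.0682 = 0.2727.

T² ≈ 0.2727


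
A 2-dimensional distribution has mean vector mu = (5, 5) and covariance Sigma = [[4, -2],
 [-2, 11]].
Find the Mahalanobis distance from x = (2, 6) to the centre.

Step 1 — centre the observation: (x - mu) = (-3, 1).

Step 2 — invert Sigma. det(Sigma) = 4·11 - (-2)² = 40.
  Sigma^{-1} = (1/det) · [[d, -b], [-b, a]] = [[0.275, 0.05],
 [0.05, 0.1]].

Step 3 — form the quadratic (x - mu)^T · Sigma^{-1} · (x - mu):
  Sigma^{-1} · (x - mu) = (-0.775, -0.05).
  (x - mu)^T · [Sigma^{-1} · (x - mu)] = (-3)·(-0.775) + (1)·(-0.05) = 2.275.

Step 4 — take square root: d = √(2.275) ≈ 1.5083.

d(x, mu) = √(2.275) ≈ 1.5083


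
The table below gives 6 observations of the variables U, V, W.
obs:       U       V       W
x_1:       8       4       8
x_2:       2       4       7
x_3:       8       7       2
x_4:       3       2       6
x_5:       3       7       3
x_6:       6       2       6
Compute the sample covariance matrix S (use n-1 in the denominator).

Step 1 — column means:
  mean(U) = (8 + 2 + 8 + 3 + 3 + 6) / 6 = 30/6 = 5
  mean(V) = (4 + 4 + 7 + 2 + 7 + 2) / 6 = 26/6 = 4.3333
  mean(W) = (8 + 7 + 2 + 6 + 3 + 6) / 6 = 32/6 = 5.3333

Step 2 — sample covariance S[i,j] = (1/(n-1)) · Σ_k (x_{k,i} - mean_i) · (x_{k,j} - mean_j), with n-1 = 5.
  S[U,U] = ((3)·(3) + (-3)·(-3) + (3)·(3) + (-2)·(-2) + (-2)·(-2) + (1)·(1)) / 5 = 36/5 = 7.2
  S[U,V] = ((3)·(-0.3333) + (-3)·(-0.3333) + (3)·(2.6667) + (-2)·(-2.3333) + (-2)·(2.6667) + (1)·(-2.3333)) / 5 = 5/5 = 1
  S[U,W] = ((3)·(2.6667) + (-3)·(1.6667) + (3)·(-3.3333) + (-2)·(0.6667) + (-2)·(-2.3333) + (1)·(0.6667)) / 5 = -3/5 = -0.6
  S[V,V] = ((-0.3333)·(-0.3333) + (-0.3333)·(-0.3333) + (2.6667)·(2.6667) + (-2.3333)·(-2.3333) + (2.6667)·(2.6667) + (-2.3333)·(-2.3333)) / 5 = 25.3333/5 = 5.0667
  S[V,W] = ((-0.3333)·(2.6667) + (-0.3333)·(1.6667) + (2.6667)·(-3.3333) + (-2.3333)·(0.6667) + (2.6667)·(-2.3333) + (-2.3333)·(0.6667)) / 5 = -19.6667/5 = -3.9333
  S[W,W] = ((2.6667)·(2.6667) + (1.6667)·(1.6667) + (-3.3333)·(-3.3333) + (0.6667)·(0.6667) + (-2.3333)·(-2.3333) + (0.6667)·(0.6667)) / 5 = 27.3333/5 = 5.4667

S is symmetric (S[j,i] = S[i,j]). Assembling:

S = [[7.2, 1, -0.6],
 [1, 5.0667, -3.9333],
 [-0.6, -3.9333, 5.4667]]


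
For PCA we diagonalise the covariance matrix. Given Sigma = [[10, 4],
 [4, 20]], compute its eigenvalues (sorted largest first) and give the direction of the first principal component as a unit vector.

Step 1 — characteristic polynomial of 2×2 Sigma:
  det(Sigma - λI) = λ² - trace · λ + det = 0.
  trace = 10 + 20 = 30, det = 10·20 - (4)² = 184.
Step 2 — discriminant:
  Δ = trace² - 4·det = 900 - 736 = 164.
Step 3 — eigenvalues:
  λ = (trace ± √Δ)/2 = (30 ± 12.8062)/2,
  λ_1 = 21.4031,  λ_2 = 8.5969.

Step 4 — unit eigenvector for λ_1: solve (Sigma - λ_1 I)v = 0. First row:
  (10 - 21.4031)·v_x + (4)·v_y = 0, i.e. (-11.4031)·v_x + (4)·v_y = 0,
  so v ∝ (b, λ_1 - a) = (4, 11.4031) = u.
  ||u|| = √((4)² + (11.4031)²) = √(146.0312) ≈ 12.0843,
  v_1 = u/||u|| ≈ (0.331, 0.9436) (||v_1|| = 1).

λ_1 = 21.4031,  λ_2 = 8.5969;  v_1 ≈ (0.331, 0.9436)


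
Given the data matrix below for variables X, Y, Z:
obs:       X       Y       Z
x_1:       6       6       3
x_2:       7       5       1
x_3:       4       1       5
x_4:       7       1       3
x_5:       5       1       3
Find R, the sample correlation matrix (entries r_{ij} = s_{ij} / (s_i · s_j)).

Step 1 — column means:
  mean(X) = (6 + 7 + 4 + 7 + 5) / 5 = 29/5 = 5.8
  mean(Y) = (6 + 5 + 1 + 1 + 1) / 5 = 14/5 = 2.8
  mean(Z) = (3 + 1 + 5 + 3 + 3) / 5 = 15/5 = 3

Step 2 — sample variances and covariances s[i,j] = (1/(n-1)) · Σ_k (x_{k,i} - mean_i) · (x_{k,j} - mean_j), with n-1 = 4:
  s[X,X] = ((0.2)·(0.2) + (1.2)·(1.2) + (-1.8)·(-1.8) + (1.2)·(1.2) + (-0.8)·(-0.8)) / 4 = 6.8/4 = 1.7
  s[X,Y] = ((0.2)·(3.2) + (1.2)·(2.2) + (-1.8)·(-1.8) + (1.2)·(-1.8) + (-0.8)·(-1.8)) / 4 = 5.8/4 = 1.45
  s[X,Z] = ((0.2)·(0) + (1.2)·(-2) + (-1.8)·(2) + (1.2)·(0) + (-0.8)·(0)) / 4 = -6/4 = -1.5
  s[Y,Y] = ((3.2)·(3.2) + (2.2)·(2.2) + (-1.8)·(-1.8) + (-1.8)·(-1.8) + (-1.8)·(-1.8)) / 4 = 24.8/4 = 6.2
  s[Y,Z] = ((3.2)·(0) + (2.2)·(-2) + (-1.8)·(2) + (-1.8)·(0) + (-1.8)·(0)) / 4 = -8/4 = -2
  s[Z,Z] = ((0)·(0) + (-2)·(-2) + (2)·(2) + (0)·(0) + (0)·(0)) / 4 = 8/4 = 2
  Sample standard deviations s_i = √(s[i,i]):
  s(X) = √(1.7) = 1.3038
  s(Y) = √(6.2) = 2.49
  s(Z) = √(2) = 1.4142

Step 3 — r_{ij} = s_{ij} / (s_i · s_j):
  r[X,X] = 1 (diagonal).
  r[X,Y] = 1.45 / (1.3038 · 2.49) = 1.45 / 3.2465 = 0.4466
  r[X,Z] = -1.5 / (1.3038 · 1.4142) = -1.5 / 1.8439 = -0.8135
  r[Y,Y] = 1 (diagonal).
  r[Y,Z] = -2 / (2.49 · 1.4142) = -2 / 3.5214 = -0.568
  r[Z,Z] = 1 (diagonal).

R is symmetric with unit diagonal. Assembling:

R = [[1, 0.4466, -0.8135],
 [0.4466, 1, -0.568],
 [-0.8135, -0.568, 1]]


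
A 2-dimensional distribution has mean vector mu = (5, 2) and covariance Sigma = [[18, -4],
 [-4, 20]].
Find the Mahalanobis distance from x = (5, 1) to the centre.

Step 1 — centre the observation: (x - mu) = (0, -1).

Step 2 — invert Sigma. det(Sigma) = 18·20 - (-4)² = 344.
  Sigma^{-1} = (1/det) · [[d, -b], [-b, a]] = [[0.0581, 0.0116],
 [0.0116, 0.0523]].

Step 3 — form the quadratic (x - mu)^T · Sigma^{-1} · (x - mu):
  Sigma^{-1} · (x - mu) = (-0.0116, -0.0523).
  (x - mu)^T · [Sigma^{-1} · (x - mu)] = (0)·(-0.0116) + (-1)·(-0.0523) = 0.0523.

Step 4 — take square root: d = √(0.0523) ≈ 0.2287.

d(x, mu) = √(0.0523) ≈ 0.2287


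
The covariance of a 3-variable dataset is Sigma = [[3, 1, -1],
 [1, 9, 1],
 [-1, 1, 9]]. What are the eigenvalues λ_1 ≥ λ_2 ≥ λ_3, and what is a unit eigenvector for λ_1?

Step 1 — characteristic polynomial p(λ) = det(λI - Sigma) = λ³ - tr·λ² + c_1·λ - det, where tr = trace, c_1 = sum of the principal 2×2 minors, det = det(Sigma):
  tr = 3 + 9 + 9 = 21,
  c_1 = (3·9 - (1)²) + (3·9 - (-1)²) + (9·9 - (1)²) = 26 + 26 + 80 = 132,
  det = 3·(9·9 - (1)²) - (1)·((1)·9 - (1)·(-1)) + (-1)·((1)·(1) - 9·(-1)) = 3·(80) - (1)·(10) + (-1)·(10) = 220.
  So p(λ) = λ³ - 21λ² + 132λ - 220.
Step 2 — look for an integer root (rational root theorem: any rational root is an integer divisor of 220). Testing λ = 10:
  p(10) = 1000 - 2100 + 1320 - 220 = 0  ✓
  Dividing out (λ - 10): p(λ) = (λ - 10)(λ² - 11λ + 22).
Step 3 — remaining eigenvalues from the quadratic λ² - 11λ + 22 = 0:
  Δ = 11² - 4·22 = 121 - 88 = 33,  λ = (11 ± √33)/2 = (11 ± 5.7446)/2 ≈ 8.3723 or 2.6277.
  Sorted: λ_1 = 10,  λ_2 = 8.3723,  λ_3 = 2.6277  (check: sum = 21 = tr ✓).

Step 4 — unit eigenvector for λ_1 = 10: v spans the null space of (Sigma - λ_1 I), whose rows are
  r_1 = (-7, 1, -1),  r_2 = (1, -1, 1),  r_3 = (-1, 1, -1).
  v is orthogonal to every row, so take v ∝ r_1 × r_2 = ((1)·(1) - (-1)·(-1), (-1)·(1) - (-7)·(1), (-7)·(-1) - (1)·(1)) = (0, 6, 6).
  Rescale (divide by 6): u = (0, 1, 1).
  ||u|| = √((0)² + (1)² + (1)²) = √(2) ≈ 1.4142,  v_1 = u/||u|| ≈ (0, 0.7071, 0.7071) (||v_1|| = 1).

λ_1 = 10,  λ_2 = 8.3723,  λ_3 = 2.6277;  v_1 ≈ (0, 0.7071, 0.7071)


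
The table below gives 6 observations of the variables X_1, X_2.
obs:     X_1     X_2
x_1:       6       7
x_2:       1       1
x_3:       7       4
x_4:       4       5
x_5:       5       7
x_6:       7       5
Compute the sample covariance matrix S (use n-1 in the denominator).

Step 1 — column means:
  mean(X_1) = (6 + 1 + 7 + 4 + 5 + 7) / 6 = 30/6 = 5
  mean(X_2) = (7 + 1 + 4 + 5 + 7 + 5) / 6 = 29/6 = 4.8333

Step 2 — sample covariance S[i,j] = (1/(n-1)) · Σ_k (x_{k,i} - mean_i) · (x_{k,j} - mean_j), with n-1 = 5.
  S[X_1,X_1] = ((1)·(1) + (-4)·(-4) + (2)·(2) + (-1)·(-1) + (0)·(0) + (2)·(2)) / 5 = 26/5 = 5.2
  S[X_1,X_2] = ((1)·(2.1667) + (-4)·(-3.8333) + (2)·(-0.8333) + (-1)·(0.1667) + (0)·(2.1667) + (2)·(0.1667)) / 5 = 16/5 = 3.2
  S[X_2,X_2] = ((2.1667)·(2.1667) + (-3.8333)·(-3.8333) + (-0.8333)·(-0.8333) + (0.1667)·(0.1667) + (2.1667)·(2.1667) + (0.1667)·(0.1667)) / 5 = 24.8333/5 = 4.9667

S is symmetric (S[j,i] = S[i,j]). Assembling:

S = [[5.2, 3.2],
 [3.2, 4.9667]]


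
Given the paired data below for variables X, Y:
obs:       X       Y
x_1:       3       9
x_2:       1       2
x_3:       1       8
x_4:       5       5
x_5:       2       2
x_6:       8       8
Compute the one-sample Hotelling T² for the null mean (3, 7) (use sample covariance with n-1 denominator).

Step 1 — sample mean vector:
  mean(X) = (3 + 1 + 1 + 5 + 2 + 8) / 6 = 20/6 = 3.3333
  mean(Y) = (9 + 2 + 8 + 5 + 2 + 8) / 6 = 34/6 = 5.6667
  x̄ = (3.3333, 5.6667),  deviation x̄ - mu_0 = (3.3333, 5.6667) - (3, 7) = (0.3333, -1.3333).

Step 2 — sample covariance matrix, S[i,j] = (1/(n-1)) · Σ_k (x_{k,i} - mean_i) · (x_{k,j} - mean_j), divisor n-1 = 5:
  S[X,X] = ((-0.3333)·(-0.3333) + (-2.3333)·(-2.3333) + (-2.3333)·(-2.3333) + (1.6667)·(1.6667) + (-1.3333)·(-1.3333) + (4.6667)·(4.6667)) / 5 = 37.3333/5 = 7.4667
  S[X,Y] = ((-0.3333)·(3.3333) + (-2.3333)·(-3.6667) + (-2.3333)·(2.3333) + (1.6667)·(-0.6667) + (-1.3333)·(-3.6667) + (4.6667)·(2.3333)) / 5 = 16.6667/5 = 3.3333
  S[Y,Y] = ((3.3333)·(3.3333) + (-3.6667)·(-3.6667) + (2.3333)·(2.3333) + (-0.6667)·(-0.6667) + (-3.6667)·(-3.6667) + (2.3333)·(2.3333)) / 5 = 49.3333/5 = 9.8667
  S = [[7.4667, 3.3333],
 [3.3333, 9.8667]].

Step 3 — invert S. det(S) = 7.4667·9.8667 - (3.3333)² = 62.56.
  S^{-1} = (1/det) · [[d, -b], [-b, a]] = [[0.1577, -0.0533],
 [-0.0533, 0.1194]].

Step 4 — quadratic form (x̄ - mu_0)^T · S^{-1} · (x̄ - mu_0):
  S^{-1} · (x̄ - mu_0) = (0.1236, -0.1769),
  (x̄ - mu_0)^T · [...] = (0.3333)·(0.1236) + (-1.3333)·(-0.1769) = 0.2771.

Step 5 — scale by n: T² = 6 · 0.2771 = 1.6624.

T² ≈ 1.6624


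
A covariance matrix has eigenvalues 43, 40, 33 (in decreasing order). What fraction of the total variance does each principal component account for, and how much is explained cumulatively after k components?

Step 1 — total variance = trace(Sigma) = Σ λ_i = 43 + 40 + 33 = 116.

Step 2 — fraction explained by component i = λ_i / Σ λ:
  PC1: 43/116 = 0.3707
  PC2: 40/116 = 0.3448
  PC3: 33/116 = 0.2845

Step 3 — cumulative fraction after k components = (λ_1 + ... + λ_k) / Σ λ:
  k = 1: 43/116 = 0.3707
  k = 2: (43 + 40)/116 = 83/116 = 0.7155
  k = 3: (43 + 40 + 33)/116 = 116/116 = 1

Summary (fraction, with percent):

explained: PC1 0.3707 (37.07%), PC2 0.3448 (34.48%), PC3 0.2845 (28.45%);  cumulative: 0.3707, 0.7155, 1


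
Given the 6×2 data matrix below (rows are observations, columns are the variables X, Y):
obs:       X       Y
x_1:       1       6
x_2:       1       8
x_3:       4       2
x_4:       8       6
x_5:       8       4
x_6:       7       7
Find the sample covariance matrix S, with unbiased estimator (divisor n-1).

Step 1 — column means:
  mean(X) = (1 + 1 + 4 + 8 + 8 + 7) / 6 = 29/6 = 4.8333
  mean(Y) = (6 + 8 + 2 + 6 + 4 + 7) / 6 = 33/6 = 5.5

Step 2 — sample covariance S[i,j] = (1/(n-1)) · Σ_k (x_{k,i} - mean_i) · (x_{k,j} - mean_j), with n-1 = 5.
  S[X,X] = ((-3.8333)·(-3.8333) + (-3.8333)·(-3.8333) + (-0.8333)·(-0.8333) + (3.1667)·(3.1667) + (3.1667)·(3.1667) + (2.1667)·(2.1667)) / 5 = 54.8333/5 = 10.9667
  S[X,Y] = ((-3.8333)·(0.5) + (-3.8333)·(2.5) + (-0.8333)·(-3.5) + (3.1667)·(0.5) + (3.1667)·(-1.5) + (2.1667)·(1.5)) / 5 = -8.5/5 = -1.7
  S[Y,Y] = ((0.5)·(0.5) + (2.5)·(2.5) + (-3.5)·(-3.5) + (0.5)·(0.5) + (-1.5)·(-1.5) + (1.5)·(1.5)) / 5 = 23.5/5 = 4.7

S is symmetric (S[j,i] = S[i,j]). Assembling:

S = [[10.9667, -1.7],
 [-1.7, 4.7]]


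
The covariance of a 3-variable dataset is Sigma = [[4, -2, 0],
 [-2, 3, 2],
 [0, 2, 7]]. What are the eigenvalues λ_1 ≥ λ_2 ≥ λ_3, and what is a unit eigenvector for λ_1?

Step 1 — characteristic polynomial p(λ) = det(λI - Sigma) = λ³ - tr·λ² + c_1·λ - det, where tr = trace, c_1 = sum of the principal 2×2 minors, det = det(Sigma):
  tr = 4 + 3 + 7 = 14,
  c_1 = (4·3 - (-2)²) + (4·7 - (0)²) + (3·7 - (2)²) = 8 + 28 + 17 = 53,
  det = 4·(3·7 - (2)²) - (-2)·((-2)·7 - (2)·(0)) + (0)·((-2)·(2) - 3·(0)) = 4·(17) - (-2)·(-14) + (0)·(-4) = 40.
  So p(λ) = λ³ - 14λ² + 53λ - 40.
Step 2 — look for an integer root (rational root theorem: any rational root is an integer divisor of 40). Testing λ = 1:
  p(1) = 1 - 14 + 53 - 40 = 0  ✓
  Dividing out (λ - 1): p(λ) = (λ - 1)(λ² - 13λ + 40).
Step 3 — remaining eigenvalues from the quadratic λ² - 13λ + 40 = 0:
  Δ = 13² - 4·40 = 169 - 160 = 9,  λ = (13 ± √9)/2 = (13 ± 3)/2 = 8 or 5.
  Sorted: λ_1 = 8,  λ_2 = 5,  λ_3 = 1  (check: sum = 14 = tr ✓).

Step 4 — unit eigenvector for λ_1 = 8: v spans the null space of (Sigma - λ_1 I), whose rows are
  r_1 = (-4, -2, 0),  r_2 = (-2, -5, 2),  r_3 = (0, 2, -1).
  v is orthogonal to every row, so take v ∝ r_1 × r_2 = ((-2)·(2) - (0)·(-5), (0)·(-2) - (-4)·(2), (-4)·(-5) - (-2)·(-2)) = (-4, 8, 16).
  Rescale (divide by 4; multiply by -1 so the first nonzero entry is positive): u = (1, -2, -4).
  ||u|| = √((1)² + (-2)² + (-4)²) = √(21) ≈ 4.5826,  v_1 = u/||u|| ≈ (0.2182, -0.4364, -0.8729) (||v_1|| = 1).

λ_1 = 8,  λ_2 = 5,  λ_3 = 1;  v_1 ≈ (0.2182, -0.4364, -0.8729)


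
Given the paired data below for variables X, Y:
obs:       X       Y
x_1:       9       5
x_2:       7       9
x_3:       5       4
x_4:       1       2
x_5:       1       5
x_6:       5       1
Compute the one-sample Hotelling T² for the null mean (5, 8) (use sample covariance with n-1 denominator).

Step 1 — sample mean vector:
  mean(X) = (9 + 7 + 5 + 1 + 1 + 5) / 6 = 28/6 = 4.6667
  mean(Y) = (5 + 9 + 4 + 2 + 5 + 1) / 6 = 26/6 = 4.3333
  x̄ = (4.6667, 4.3333),  deviation x̄ - mu_0 = (4.6667, 4.3333) - (5, 8) = (-0.3333, -3.6667).

Step 2 — sample covariance matrix, S[i,j] = (1/(n-1)) · Σ_k (x_{k,i} - mean_i) · (x_{k,j} - mean_j), divisor n-1 = 5:
  S[X,X] = ((4.3333)·(4.3333) + (2.3333)·(2.3333) + (0.3333)·(0.3333) + (-3.6667)·(-3.6667) + (-3.6667)·(-3.6667) + (0.3333)·(0.3333)) / 5 = 51.3333/5 = 10.2667
  S[X,Y] = ((4.3333)·(0.6667) + (2.3333)·(4.6667) + (0.3333)·(-0.3333) + (-3.6667)·(-2.3333) + (-3.6667)·(0.6667) + (0.3333)·(-3.3333)) / 5 = 18.6667/5 = 3.7333
  S[Y,Y] = ((0.6667)·(0.6667) + (4.6667)·(4.6667) + (-0.3333)·(-0.3333) + (-2.3333)·(-2.3333) + (0.6667)·(0.6667) + (-3.3333)·(-3.3333)) / 5 = 39.3333/5 = 7.8667
  S = [[10.2667, 3.7333],
 [3.7333, 7.8667]].

Step 3 — invert S. det(S) = 10.2667·7.8667 - (3.7333)² = 66.8267.
  S^{-1} = (1/det) · [[d, -b], [-b, a]] = [[0.1177, -0.0559],
 [-0.0559, 0.1536]].

Step 4 — quadratic form (x̄ - mu_0)^T · S^{-1} · (x̄ - mu_0):
  S^{-1} · (x̄ - mu_0) = (0.1656, -0.5447),
  (x̄ - mu_0)^T · [...] = (-0.3333)·(0.1656) + (-3.6667)·(-0.5447) = 1.942.

Step 5 — scale by n: T² = 6 · 1.942 = 11.652.

T² ≈ 11.652


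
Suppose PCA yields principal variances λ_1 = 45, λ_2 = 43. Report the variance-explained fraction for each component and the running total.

Step 1 — total variance = trace(Sigma) = Σ λ_i = 45 + 43 = 88.

Step 2 — fraction explained by component i = λ_i / Σ λ:
  PC1: 45/88 = 0.5114
  PC2: 43/88 = 0.4886

Step 3 — cumulative fraction after k components = (λ_1 + ... + λ_k) / Σ λ:
  k = 1: 45/88 = 0.5114
  k = 2: (45 + 43)/88 = 88/88 = 1

Summary (fraction, with percent):

explained: PC1 0.5114 (51.14%), PC2 0.4886 (48.86%);  cumulative: 0.5114, 1


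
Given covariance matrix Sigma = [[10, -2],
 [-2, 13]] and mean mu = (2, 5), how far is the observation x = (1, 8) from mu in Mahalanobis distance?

Step 1 — centre the observation: (x - mu) = (-1, 3).

Step 2 — invert Sigma. det(Sigma) = 10·13 - (-2)² = 126.
  Sigma^{-1} = (1/det) · [[d, -b], [-b, a]] = [[0.1032, 0.0159],
 [0.0159, 0.0794]].

Step 3 — form the quadratic (x - mu)^T · Sigma^{-1} · (x - mu):
  Sigma^{-1} · (x - mu) = (-0.0556, 0.2222).
  (x - mu)^T · [Sigma^{-1} · (x - mu)] = (-1)·(-0.0556) + (3)·(0.2222) = 0.7222.

Step 4 — take square root: d = √(0.7222) ≈ 0.8498.

d(x, mu) = √(0.7222) ≈ 0.8498


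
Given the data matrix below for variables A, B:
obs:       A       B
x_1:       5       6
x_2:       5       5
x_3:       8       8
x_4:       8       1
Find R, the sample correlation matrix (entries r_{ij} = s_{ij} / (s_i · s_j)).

Step 1 — column means:
  mean(A) = (5 + 5 + 8 + 8) / 4 = 26/4 = 6.5
  mean(B) = (6 + 5 + 8 + 1) / 4 = 20/4 = 5

Step 2 — sample variances and covariances s[i,j] = (1/(n-1)) · Σ_k (x_{k,i} - mean_i) · (x_{k,j} - mean_j), with n-1 = 3:
  s[A,A] = ((-1.5)·(-1.5) + (-1.5)·(-1.5) + (1.5)·(1.5) + (1.5)·(1.5)) / 3 = 9/3 = 3
  s[A,B] = ((-1.5)·(1) + (-1.5)·(0) + (1.5)·(3) + (1.5)·(-4)) / 3 = -3/3 = -1
  s[B,B] = ((1)·(1) + (0)·(0) + (3)·(3) + (-4)·(-4)) / 3 = 26/3 = 8.6667
  Sample standard deviations s_i = √(s[i,i]):
  s(A) = √(3) = 1.7321
  s(B) = √(8.6667) = 2.9439

Step 3 — r_{ij} = s_{ij} / (s_i · s_j):
  r[A,A] = 1 (diagonal).
  r[A,B] = -1 / (1.7321 · 2.9439) = -1 / 5.099 = -0.1961
  r[B,B] = 1 (diagonal).

R is symmetric with unit diagonal. Assembling:

R = [[1, -0.1961],
 [-0.1961, 1]]


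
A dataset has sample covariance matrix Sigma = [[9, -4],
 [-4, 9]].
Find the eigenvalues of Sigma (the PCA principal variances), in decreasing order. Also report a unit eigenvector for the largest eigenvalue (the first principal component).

Step 1 — characteristic polynomial of 2×2 Sigma:
  det(Sigma - λI) = λ² - trace · λ + det = 0.
  trace = 9 + 9 = 18, det = 9·9 - (-4)² = 65.
Step 2 — discriminant:
  Δ = trace² - 4·det = 324 - 260 = 64.
Step 3 — eigenvalues:
  λ = (trace ± √Δ)/2 = (18 ± 8)/2,
  λ_1 = 13,  λ_2 = 5.

Step 4 — unit eigenvector for λ_1: solve (Sigma - λ_1 I)v = 0. First row:
  (9 - 13)·v_x + (-4)·v_y = 0, i.e. (-4)·v_x + (-4)·v_y = 0,
  so v ∝ (b, λ_1 - a) = (-4, 4); multiply by -1 so the first entry is positive: u = (4, -4).
  ||u|| = √((4)² + (-4)²) = √(32) ≈ 5.6569,
  v_1 = u/||u|| ≈ (0.7071, -0.7071) (||v_1|| = 1).

λ_1 = 13,  λ_2 = 5;  v_1 ≈ (0.7071, -0.7071)


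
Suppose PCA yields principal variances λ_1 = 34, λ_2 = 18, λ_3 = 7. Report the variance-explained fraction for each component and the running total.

Step 1 — total variance = trace(Sigma) = Σ λ_i = 34 + 18 + 7 = 59.

Step 2 — fraction explained by component i = λ_i / Σ λ:
  PC1: 34/59 = 0.5763
  PC2: 18/59 = 0.3051
  PC3: 7/59 = 0.1186

Step 3 — cumulative fraction after k components = (λ_1 + ... + λ_k) / Σ λ:
  k = 1: 34/59 = 0.5763
  k = 2: (34 + 18)/59 = 52/59 = 0.8814
  k = 3: (34 + 18 + 7)/59 = 59/59 = 1

Summary (fraction, with percent):

explained: PC1 0.5763 (57.63%), PC2 0.3051 (30.51%), PC3 0.1186 (11.86%);  cumulative: 0.5763, 0.8814, 1


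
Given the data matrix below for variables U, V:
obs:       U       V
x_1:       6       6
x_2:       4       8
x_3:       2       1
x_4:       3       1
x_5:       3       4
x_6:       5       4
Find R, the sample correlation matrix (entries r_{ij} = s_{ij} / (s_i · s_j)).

Step 1 — column means:
  mean(U) = (6 + 4 + 2 + 3 + 3 + 5) / 6 = 23/6 = 3.8333
  mean(V) = (6 + 8 + 1 + 1 + 4 + 4) / 6 = 24/6 = 4

Step 2 — sample variances and covariances s[i,j] = (1/(n-1)) · Σ_k (x_{k,i} - mean_i) · (x_{k,j} - mean_j), with n-1 = 5:
  s[U,U] = ((2.1667)·(2.1667) + (0.1667)·(0.1667) + (-1.8333)·(-1.8333) + (-0.8333)·(-0.8333) + (-0.8333)·(-0.8333) + (1.1667)·(1.1667)) / 5 = 10.8333/5 = 2.1667
  s[U,V] = ((2.1667)·(2) + (0.1667)·(4) + (-1.8333)·(-3) + (-0.8333)·(-3) + (-0.8333)·(0) + (1.1667)·(0)) / 5 = 13/5 = 2.6
  s[V,V] = ((2)·(2) + (4)·(4) + (-3)·(-3) + (-3)·(-3) + (0)·(0) + (0)·(0)) / 5 = 38/5 = 7.6
  Sample standard deviations s_i = √(s[i,i]):
  s(U) = √(2.1667) = 1.472
  s(V) = √(7.6) = 2.7568

Step 3 — r_{ij} = s_{ij} / (s_i · s_j):
  r[U,U] = 1 (diagonal).
  r[U,V] = 2.6 / (1.472 · 2.7568) = 2.6 / 4.0579 = 0.6407
  r[V,V] = 1 (diagonal).

R is symmetric with unit diagonal. Assembling:

R = [[1, 0.6407],
 [0.6407, 1]]


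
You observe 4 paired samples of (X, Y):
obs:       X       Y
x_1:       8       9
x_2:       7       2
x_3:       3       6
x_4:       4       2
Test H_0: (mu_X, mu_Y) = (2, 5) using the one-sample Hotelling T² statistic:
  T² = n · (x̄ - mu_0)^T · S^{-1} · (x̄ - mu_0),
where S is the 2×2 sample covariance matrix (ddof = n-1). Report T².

Step 1 — sample mean vector:
  mean(X) = (8 + 7 + 3 + 4) / 4 = 22/4 = 5.5
  mean(Y) = (9 + 2 + 6 + 2) / 4 = 19/4 = 4.75
  x̄ = (5.5, 4.75),  deviation x̄ - mu_0 = (5.5, 4.75) - (2, 5) = (3.5, -0.25).

Step 2 — sample covariance matrix, S[i,j] = (1/(n-1)) · Σ_k (x_{k,i} - mean_i) · (x_{k,j} - mean_j), divisor n-1 = 3:
  S[X,X] = ((2.5)·(2.5) + (1.5)·(1.5) + (-2.5)·(-2.5) + (-1.5)·(-1.5)) / 3 = 17/3 = 5.6667
  S[X,Y] = ((2.5)·(4.25) + (1.5)·(-2.75) + (-2.5)·(1.25) + (-1.5)·(-2.75)) / 3 = 7.5/3 = 2.5
  S[Y,Y] = ((4.25)·(4.25) + (-2.75)·(-2.75) + (1.25)·(1.25) + (-2.75)·(-2.75)) / 3 = 34.75/3 = 11.5833
  S = [[5.6667, 2.5],
 [2.5, 11.5833]].

Step 3 — invert S. det(S) = 5.6667·11.5833 - (2.5)² = 59.3889.
  S^{-1} = (1/det) · [[d, -b], [-b, a]] = [[0.195, -0.0421],
 [-0.0421, 0.0954]].

Step 4 — quadratic form (x̄ - mu_0)^T · S^{-1} · (x̄ - mu_0):
  S^{-1} · (x̄ - mu_0) = (0.6932, -0.1712),
  (x̄ - mu_0)^T · [...] = (3.5)·(0.6932) + (-0.25)·(-0.1712) = 2.4689.

Step 5 — scale by n: T² = 4 · 2.4689 = 9.8756.

T² ≈ 9.8756


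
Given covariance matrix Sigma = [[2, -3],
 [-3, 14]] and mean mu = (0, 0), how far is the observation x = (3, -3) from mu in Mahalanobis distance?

Step 1 — centre the observation: (x - mu) = (3, -3).

Step 2 — invert Sigma. det(Sigma) = 2·14 - (-3)² = 19.
  Sigma^{-1} = (1/det) · [[d, -b], [-b, a]] = [[0.7368, 0.1579],
 [0.1579, 0.1053]].

Step 3 — form the quadratic (x - mu)^T · Sigma^{-1} · (x - mu):
  Sigma^{-1} · (x - mu) = (1.7368, 0.1579).
  (x - mu)^T · [Sigma^{-1} · (x - mu)] = (3)·(1.7368) + (-3)·(0.1579) = 4.7368.

Step 4 — take square root: d = √(4.7368) ≈ 2.1764.

d(x, mu) = √(4.7368) ≈ 2.1764


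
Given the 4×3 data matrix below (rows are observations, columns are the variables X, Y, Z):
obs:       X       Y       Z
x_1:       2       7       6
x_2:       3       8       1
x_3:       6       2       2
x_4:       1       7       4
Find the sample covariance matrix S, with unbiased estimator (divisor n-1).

Step 1 — column means:
  mean(X) = (2 + 3 + 6 + 1) / 4 = 12/4 = 3
  mean(Y) = (7 + 8 + 2 + 7) / 4 = 24/4 = 6
  mean(Z) = (6 + 1 + 2 + 4) / 4 = 13/4 = 3.25

Step 2 — sample covariance S[i,j] = (1/(n-1)) · Σ_k (x_{k,i} - mean_i) · (x_{k,j} - mean_j), with n-1 = 3.
  S[X,X] = ((-1)·(-1) + (0)·(0) + (3)·(3) + (-2)·(-2)) / 3 = 14/3 = 4.6667
  S[X,Y] = ((-1)·(1) + (0)·(2) + (3)·(-4) + (-2)·(1)) / 3 = -15/3 = -5
  S[X,Z] = ((-1)·(2.75) + (0)·(-2.25) + (3)·(-1.25) + (-2)·(0.75)) / 3 = -8/3 = -2.6667
  S[Y,Y] = ((1)·(1) + (2)·(2) + (-4)·(-4) + (1)·(1)) / 3 = 22/3 = 7.3333
  S[Y,Z] = ((1)·(2.75) + (2)·(-2.25) + (-4)·(-1.25) + (1)·(0.75)) / 3 = 4/3 = 1.3333
  S[Z,Z] = ((2.75)·(2.75) + (-2.25)·(-2.25) + (-1.25)·(-1.25) + (0.75)·(0.75)) / 3 = 14.75/3 = 4.9167

S is symmetric (S[j,i] = S[i,j]). Assembling:

S = [[4.6667, -5, -2.6667],
 [-5, 7.3333, 1.3333],
 [-2.6667, 1.3333, 4.9167]]


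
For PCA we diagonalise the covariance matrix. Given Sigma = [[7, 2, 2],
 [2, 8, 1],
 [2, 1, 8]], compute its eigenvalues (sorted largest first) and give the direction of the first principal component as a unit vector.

Step 1 — characteristic polynomial p(λ) = det(λI - Sigma) = λ³ - tr·λ² + c_1·λ - det, where tr = trace, c_1 = sum of the principal 2×2 minors, det = det(Sigma):
  tr = 7 + 8 + 8 = 23,
  c_1 = (7·8 - (2)²) + (7·8 - (2)²) + (8·8 - (1)²) = 52 + 52 + 63 = 167,
  det = 7·(8·8 - (1)²) - (2)·((2)·8 - (1)·(2)) + (2)·((2)·(1) - 8·(2)) = 7·(63) - (2)·(14) + (2)·(-14) = 385.
  So p(λ) = λ³ - 23λ² + 167λ - 385.
Step 2 — look for an integer root (rational root theorem: any rational root is an integer divisor of 385). Testing λ = 5:
  p(5) = 125 - 575 + 835 - 385 = 0  ✓
  Dividing out (λ - 5): p(λ) = (λ - 5)(λ² - 18λ + 77).
Step 3 — remaining eigenvalues from the quadratic λ² - 18λ + 77 = 0:
  Δ = 18² - 4·77 = 324 - 308 = 16,  λ = (18 ± √16)/2 = (18 ± 4)/2 = 11 or 7.
  Sorted: λ_1 = 11,  λ_2 = 7,  λ_3 = 5  (check: sum = 23 = tr ✓).

Step 4 — unit eigenvector for λ_1 = 11: v spans the null space of (Sigma - λ_1 I), whose rows are
  r_1 = (-4, 2, 2),  r_2 = (2, -3, 1),  r_3 = (2, 1, -3).
  v is orthogonal to every row, so take v ∝ r_1 × r_2 = ((2)·(1) - (2)·(-3), (2)·(2) - (-4)·(1), (-4)·(-3) - (2)·(2)) = (8, 8, 8).
  Rescale (divide by 8): u = (1, 1, 1).
  ||u|| = √((1)² + (1)² + (1)²) = √(3) ≈ 1.7321,  v_1 = u/||u|| ≈ (0.5774, 0.5774, 0.5774) (||v_1|| = 1).

λ_1 = 11,  λ_2 = 7,  λ_3 = 5;  v_1 ≈ (0.5774, 0.5774, 0.5774)
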